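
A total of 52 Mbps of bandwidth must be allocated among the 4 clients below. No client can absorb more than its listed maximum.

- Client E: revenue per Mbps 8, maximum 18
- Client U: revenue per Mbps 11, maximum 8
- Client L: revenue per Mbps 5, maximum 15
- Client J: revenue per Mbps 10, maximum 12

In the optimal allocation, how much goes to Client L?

Highest revenue per Mbps first: Client U 11 > Client J 10 > Client E 8 > Client L 5.
Give Client U 8 to hit its cap of 8 → 44 left.
Client J: +12 to 12 (cap) → 32 left.
Client E: +18 to 18 (cap) → 14 left.
Only 14 left; Client L takes them to reach 14.

14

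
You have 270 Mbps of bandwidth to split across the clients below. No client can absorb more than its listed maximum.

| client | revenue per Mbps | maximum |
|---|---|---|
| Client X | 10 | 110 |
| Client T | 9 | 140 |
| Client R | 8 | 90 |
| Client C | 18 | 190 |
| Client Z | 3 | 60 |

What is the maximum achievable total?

4220

Rank by revenue per Mbps: Client C 18 > Client X 10 > Client T 9 > Client R 8 > Client Z 3.
Give Client C 190 to hit its cap of 190 → 80 left.
Client X has room for 110 but only 80 remain, so it gets 80.
Total = 10×80 + 18×190 = 4220.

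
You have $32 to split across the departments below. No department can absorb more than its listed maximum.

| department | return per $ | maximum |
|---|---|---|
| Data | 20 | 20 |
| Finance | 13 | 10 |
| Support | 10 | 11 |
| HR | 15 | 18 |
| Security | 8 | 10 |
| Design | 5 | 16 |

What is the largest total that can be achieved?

Highest return per $ first: Data 20 > HR 15 > Finance 13 > Support 10 > Security 8 > Design 5.
Give Data 20 to hit its cap of 20 — 12 left.
HR has room for 18 but only 12 remain, so it gets 12.
Total = 20×20 + 15×12 = 580.

580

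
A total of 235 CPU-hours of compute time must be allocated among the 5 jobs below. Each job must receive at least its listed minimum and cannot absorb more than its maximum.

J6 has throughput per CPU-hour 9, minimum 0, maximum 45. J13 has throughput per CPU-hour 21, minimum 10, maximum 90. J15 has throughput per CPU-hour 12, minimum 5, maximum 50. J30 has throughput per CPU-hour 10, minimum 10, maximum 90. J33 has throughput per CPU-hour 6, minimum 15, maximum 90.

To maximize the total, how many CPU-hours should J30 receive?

80

Meeting every minimum uses 0+10+5+10+15 = 40 CPU-hours, leaving 195.
Order the jobs by throughput per CPU-hour: J13 21 > J15 12 > J30 10 > J6 9 > J33 6.
Give J13 80 more to hit its cap of 90 — 115 left.
Give J15 45 more to hit its cap of 50 — 70 left.
J30: +70 (room for 80) → 80. Pool exhausted.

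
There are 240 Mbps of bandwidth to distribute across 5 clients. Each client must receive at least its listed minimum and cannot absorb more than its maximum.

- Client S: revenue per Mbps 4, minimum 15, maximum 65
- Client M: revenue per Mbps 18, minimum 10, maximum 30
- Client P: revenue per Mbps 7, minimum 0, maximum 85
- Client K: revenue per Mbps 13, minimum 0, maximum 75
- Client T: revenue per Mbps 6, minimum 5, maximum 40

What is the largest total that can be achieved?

Meeting every minimum uses 15+10+0+0+5 = 30 Mbps, leaving 210.
Order the clients by revenue per Mbps: Client M 18 > Client K 13 > Client P 7 > Client T 6 > Client S 4.
Client M takes 20 more to reach its cap of 30 → 190 left.
Give Client K 75 more to hit its cap of 75 → 115 left.
Client P takes 85 more to reach its cap of 85 → 30 left.
Client T has room for 35 more but only 30 remain, so it gets 35.
Total = 4×15 + 18×30 + 7×85 + 13×75 + 6×35 = 2380.

2380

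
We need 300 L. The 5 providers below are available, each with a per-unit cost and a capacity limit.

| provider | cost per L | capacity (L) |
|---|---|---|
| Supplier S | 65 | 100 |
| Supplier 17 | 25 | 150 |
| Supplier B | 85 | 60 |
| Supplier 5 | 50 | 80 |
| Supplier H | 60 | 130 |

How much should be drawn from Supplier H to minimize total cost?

70

Cheapest first:
Supplier 17 (25): use full 150 → 150 L to go.
Supplier 5 at 50: take all 80 L → 70 still needed.
Take 70 from Supplier H at 60 to finish.
Supplier S, Supplier B: unused.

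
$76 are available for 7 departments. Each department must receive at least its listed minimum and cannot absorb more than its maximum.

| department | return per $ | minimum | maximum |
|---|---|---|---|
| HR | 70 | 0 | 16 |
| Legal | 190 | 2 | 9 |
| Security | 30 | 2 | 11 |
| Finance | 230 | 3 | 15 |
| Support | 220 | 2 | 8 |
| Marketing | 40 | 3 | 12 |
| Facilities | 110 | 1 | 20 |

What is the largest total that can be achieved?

Meeting every minimum uses 0+2+2+3+2+3+1 = 13 $, leaving 63.
Rank by return per $: Finance 230 > Support 220 > Legal 190 > Facilities 110 > HR 70 > Marketing 40 > Security 30.
Give Finance 12 more to hit its cap of 15 — 51 left.
Support takes 6 more to reach its cap of 8 — 45 left.
Legal takes 7 more to reach its cap of 9 — 38 left.
Facilities: +19 to 20 (cap) — 19 left.
Give HR 16 more to hit its cap of 16 — 3 left.
Marketing has room for 9 more but only 3 remain, so it gets 6.
Total = 70×16 + 190×9 + 30×2 + 230×15 + 220×8 + 40×6 + 110×20 = 10540.

10540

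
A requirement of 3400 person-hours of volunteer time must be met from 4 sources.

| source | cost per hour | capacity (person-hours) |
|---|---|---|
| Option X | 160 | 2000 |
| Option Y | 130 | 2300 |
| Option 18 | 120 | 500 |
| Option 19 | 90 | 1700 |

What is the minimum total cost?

369000

Cheapest first:
Option 19 at 90: take all 1700 person-hours ; 1700 still needed.
Option 18 at 120: take all 500 person-hours ; 1200 still needed.
Take 1200 from Option Y at 130 to finish.
Option X: unused.
Cost = 1700×90 + 500×120 + 1200×130 = 369000.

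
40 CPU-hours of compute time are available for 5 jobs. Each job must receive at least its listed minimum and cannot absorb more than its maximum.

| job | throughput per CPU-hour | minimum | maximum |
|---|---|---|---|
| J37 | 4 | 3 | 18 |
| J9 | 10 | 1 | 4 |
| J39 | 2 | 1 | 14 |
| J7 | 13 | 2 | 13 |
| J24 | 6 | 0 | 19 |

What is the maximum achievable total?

Meeting every minimum uses 3+1+1+2+0 = 7 CPU-hours, leaving 33.
Order the jobs by throughput per CPU-hour: J7 13 > J9 10 > J24 6 > J37 4 > J39 2.
J7: +11 to 13 (cap) ; 22 left.
J9 takes 3 more to reach its cap of 4 ; 19 left.
J24 takes 19 more to reach its cap of 19 ; 0 left.
Total = 4×3 + 10×4 + 2×1 + 13×13 + 6×19 = 337.

337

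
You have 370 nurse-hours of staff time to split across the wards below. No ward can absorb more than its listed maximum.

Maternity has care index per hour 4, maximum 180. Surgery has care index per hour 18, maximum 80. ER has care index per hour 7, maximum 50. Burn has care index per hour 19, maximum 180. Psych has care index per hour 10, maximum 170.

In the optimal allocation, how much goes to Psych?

110

Order the wards by care index per hour: Burn 19 > Surgery 18 > Psych 10 > ER 7 > Maternity 4.
Burn: +180 to 180 (cap) — 190 left.
Surgery: +80 to 80 (cap) — 110 left.
Psych has room for 170 but only 110 remain, so it gets 110.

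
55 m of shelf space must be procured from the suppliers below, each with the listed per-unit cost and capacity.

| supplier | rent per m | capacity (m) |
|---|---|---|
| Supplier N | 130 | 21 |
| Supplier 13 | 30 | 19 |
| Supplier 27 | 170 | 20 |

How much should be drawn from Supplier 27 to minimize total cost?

Fill from the cheapest supplier first.
Take 19 from Supplier 13 at 30 ; need 36 more.
Supplier N at 130: take all 21 m ; 15 still needed.
Take 15 from Supplier 27 at 170 to finish.

15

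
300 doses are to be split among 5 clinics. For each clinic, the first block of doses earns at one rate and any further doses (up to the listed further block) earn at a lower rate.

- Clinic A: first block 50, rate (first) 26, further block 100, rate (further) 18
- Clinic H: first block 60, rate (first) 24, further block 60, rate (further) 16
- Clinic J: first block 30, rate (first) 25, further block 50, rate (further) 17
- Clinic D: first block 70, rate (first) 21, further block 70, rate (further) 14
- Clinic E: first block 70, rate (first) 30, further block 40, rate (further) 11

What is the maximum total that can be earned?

Rank every tier by rate: Clinic E/T1 30 > Clinic A/T1 26 > Clinic J/T1 25 > Clinic H/T1 24 > Clinic D/T1 21 > Clinic A/T2 18 > Clinic J/T2 17 > Clinic H/T2 16 > Clinic D/T2 14 > Clinic E/T2 11.
Clinic E/T1 (30): +70 — 230 left.
Clinic A/T1 (26): +50 — 180 left.
Clinic J/T1 (25): +30 — 150 left.
Clinic H/T1 (24): +60 — 90 left.
Clinic D T1 at 21: fill all 70 — 20 left.
Clinic A T2 at 18: only 20 left, fill 20.
Total = 30×70 + 26×50 + 25×30 + 24×60 + 21×70 + 18×20 = 7420.

7420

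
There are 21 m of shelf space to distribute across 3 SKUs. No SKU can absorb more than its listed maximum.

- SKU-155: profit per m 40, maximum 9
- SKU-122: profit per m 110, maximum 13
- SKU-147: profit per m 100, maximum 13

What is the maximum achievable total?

Order the SKUs by profit per m: SKU-122 110 > SKU-147 100 > SKU-155 40.
SKU-122 takes 13 to reach its cap of 13 — 8 left.
Only 8 left; SKU-147 takes them to reach 8.
Total = 110×13 + 100×8 = 2230.

2230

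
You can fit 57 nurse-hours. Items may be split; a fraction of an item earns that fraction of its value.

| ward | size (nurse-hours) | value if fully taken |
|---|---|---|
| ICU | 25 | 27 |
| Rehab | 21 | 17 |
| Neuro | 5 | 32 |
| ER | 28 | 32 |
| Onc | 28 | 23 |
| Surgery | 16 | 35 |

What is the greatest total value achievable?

Rank by value-to-size ratio: Neuro 32/5≈6.4, Surgery 35/16≈2.19, ER 32/28≈1.14, ICU 27/25≈1.08, Onc 23/28≈0.821, Rehab 17/21≈0.81.
All 5 nurse-hours of Neuro fit (value 32) → 52 remain.
Surgery: take in full, 16 nurse-hours for value 35 → 36 left.
ER: take in full, 28 nurse-hours for value 32 → 8 left.
Fill the last 8 nurse-hours with part of ICU: 8/25 of it earns 8.64.
Total value = 107.64.

107.64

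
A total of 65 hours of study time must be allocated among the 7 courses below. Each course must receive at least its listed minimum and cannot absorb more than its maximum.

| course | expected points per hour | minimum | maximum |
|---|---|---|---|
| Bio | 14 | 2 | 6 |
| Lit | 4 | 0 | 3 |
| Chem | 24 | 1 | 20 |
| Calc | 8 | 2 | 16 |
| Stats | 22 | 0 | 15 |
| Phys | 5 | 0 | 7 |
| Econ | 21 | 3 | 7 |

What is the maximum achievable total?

Meeting every minimum uses 2+0+1+2+0+0+3 = 8 hours, leaving 57.
Order the courses by expected points per hour: Chem 24 > Stats 22 > Econ 21 > Bio 14 > Calc 8 > Phys 5 > Lit 4.
Chem takes 19 more to reach its cap of 20 — 38 left.
Give Stats 15 more to hit its cap of 15 — 23 left.
Econ takes 4 more to reach its cap of 7 — 19 left.
Bio takes 4 more to reach its cap of 6 — 15 left.
Give Calc 14 more to hit its cap of 16 — 1 left.
Phys: +1 (room for 7) → 1. Pool exhausted.
Total = 14×6 + 24×20 + 8×16 + 22×15 + 5×1 + 21×7 = 1174.

1174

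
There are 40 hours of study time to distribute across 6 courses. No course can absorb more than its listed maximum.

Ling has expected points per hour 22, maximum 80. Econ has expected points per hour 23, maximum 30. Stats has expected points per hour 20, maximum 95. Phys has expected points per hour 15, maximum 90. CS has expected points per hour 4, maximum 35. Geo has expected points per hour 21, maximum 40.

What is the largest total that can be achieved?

Order the courses by expected points per hour: Econ 23 > Ling 22 > Geo 21 > Stats 20 > Phys 15 > CS 4.
Econ: +30 to 30 (cap) → 10 left.
Only 10 left; Ling takes them to reach 10.
Total = 22×10 + 23×30 = 910.

910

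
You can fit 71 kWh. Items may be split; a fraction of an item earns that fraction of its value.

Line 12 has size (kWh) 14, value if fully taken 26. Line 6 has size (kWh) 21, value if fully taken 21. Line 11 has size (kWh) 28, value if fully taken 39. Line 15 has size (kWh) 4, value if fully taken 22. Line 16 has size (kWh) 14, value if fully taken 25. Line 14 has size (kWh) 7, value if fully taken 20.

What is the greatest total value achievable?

Sort by value density: Line 15 22/4≈5.5, Line 14 20/7≈2.86, Line 12 26/14≈1.86, Line 16 25/14≈1.79, Line 11 39/28≈1.39, Line 6 21/21≈1.
All 4 kWh of Line 15 fit (value 22) ; 67 remain.
All 7 kWh of Line 14 fit (value 20) ; 60 remain.
Take all of Line 12 (14 kWh, value 26) ; 46 kWh left.
Line 16: take in full, 14 kWh for value 25 ; 32 left.
Line 11: take in full, 28 kWh for value 39 ; 4 left.
Only 4 kWh remain; take 4/21 of Line 6 for value 21×4/21 = 4.
Total value = 136.

136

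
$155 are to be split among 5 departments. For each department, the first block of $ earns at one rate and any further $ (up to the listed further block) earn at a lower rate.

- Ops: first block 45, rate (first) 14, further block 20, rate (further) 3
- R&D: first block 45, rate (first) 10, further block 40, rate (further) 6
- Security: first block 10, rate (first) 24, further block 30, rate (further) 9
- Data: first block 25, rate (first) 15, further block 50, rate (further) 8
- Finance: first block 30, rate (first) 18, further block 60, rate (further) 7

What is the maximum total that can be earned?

Order all 10 blocks by rate: Security/T1 24 > Finance/T1 18 > Data/T1 15 > Ops/T1 14 > R&D/T1 10 > Security/T2 9 > Data/T2 8 > Finance/T2 7 > R&D/T2 6 > Ops/T2 3.
Security/T1 (24): +10 ; 145 left.
Fill Finance T1 block (30 at 18) ; 115 left.
Data T1 at 15: fill all 25 ; 90 left.
Ops/T1 (14): +45 ; 45 left.
R&D T1 at 10: fill all 45 ; 0 left.
Total = 24×10 + 18×30 + 15×25 + 14×45 + 10×45 = 2235.

2235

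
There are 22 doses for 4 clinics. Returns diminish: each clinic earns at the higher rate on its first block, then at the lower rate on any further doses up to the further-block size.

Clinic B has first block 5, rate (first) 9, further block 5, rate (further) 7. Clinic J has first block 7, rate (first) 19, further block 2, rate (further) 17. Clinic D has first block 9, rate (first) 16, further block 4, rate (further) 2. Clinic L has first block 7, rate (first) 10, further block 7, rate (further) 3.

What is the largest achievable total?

351

Treat each block as its own option and order by rate: Clinic J/T1 19 > Clinic J/T2 17 > Clinic D/T1 16 > Clinic L/T1 10 > Clinic B/T1 9 > Clinic B/T2 7 > Clinic L/T2 3 > Clinic D/T2 2.
Clinic J T1 at 19: fill all 7 ; 15 left.
Clinic J/T2 (17): +2 ; 13 left.
Fill Clinic D T1 block (9 at 16) ; 4 left.
Clinic L T1 at 10: only 4 left, fill 4.
Total = 19×7 + 17×2 + 16×9 + 10×4 = 351.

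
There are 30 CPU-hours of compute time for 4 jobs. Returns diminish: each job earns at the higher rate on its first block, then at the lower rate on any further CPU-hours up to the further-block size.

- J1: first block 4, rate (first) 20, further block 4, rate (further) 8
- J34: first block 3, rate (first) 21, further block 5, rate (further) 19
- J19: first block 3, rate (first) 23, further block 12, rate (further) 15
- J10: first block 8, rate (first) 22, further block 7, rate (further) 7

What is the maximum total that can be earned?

588

Treat each block as its own option and order by rate: J19/tier1 23 > J10/tier1 22 > J34/tier1 21 > J1/tier1 20 > J34/tier2 19 > J19/tier2 15 > J1/tier2 8 > J10/tier2 7.
Fill J19 tier1 block (3 at 23) → 27 left.
J10/tier1 (22): +8 → 19 left.
Fill J34 tier1 block (3 at 21) → 16 left.
Fill J1 tier1 block (4 at 20) → 12 left.
J34 tier2 at 19: fill all 5 → 7 left.
7 remain; put them into J19 tier2 at 15.
Total = 23×3 + 22×8 + 21×3 + 20×4 + 19×5 + 15×7 = 588.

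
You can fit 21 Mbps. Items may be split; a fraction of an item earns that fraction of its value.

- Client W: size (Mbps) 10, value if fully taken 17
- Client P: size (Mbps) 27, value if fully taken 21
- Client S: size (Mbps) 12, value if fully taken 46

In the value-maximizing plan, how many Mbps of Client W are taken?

9

Sort by value density: Client S 46/12≈3.83, Client W 17/10≈1.7, Client P 21/27≈0.778.
Client S: take in full, 12 Mbps for value 46 → 9 left.
9 Mbps left: a 9/10 share of Client W gives 17×9/10 = 15.3.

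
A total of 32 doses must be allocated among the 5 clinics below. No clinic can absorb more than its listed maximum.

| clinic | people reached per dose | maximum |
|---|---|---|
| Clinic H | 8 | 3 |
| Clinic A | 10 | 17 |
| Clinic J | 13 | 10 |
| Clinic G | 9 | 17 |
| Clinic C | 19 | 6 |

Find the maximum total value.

404

Order the clinics by people reached per dose: Clinic C 19 > Clinic J 13 > Clinic A 10 > Clinic G 9 > Clinic H 8.
Clinic C: +6 to 6 (cap) ; 26 left.
Clinic J takes 10 to reach its cap of 10 ; 16 left.
Clinic A: +16 (room for 17) → 16. Pool exhausted.
Total = 10×16 + 13×10 + 19×6 = 404.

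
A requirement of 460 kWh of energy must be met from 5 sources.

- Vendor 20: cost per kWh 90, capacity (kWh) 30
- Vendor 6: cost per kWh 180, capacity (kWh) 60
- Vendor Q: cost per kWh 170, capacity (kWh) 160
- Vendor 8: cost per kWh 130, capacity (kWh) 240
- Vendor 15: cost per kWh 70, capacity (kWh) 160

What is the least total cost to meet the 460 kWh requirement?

50200

Fill from the cheapest source first.
Vendor 15 at 70: take all 160 kWh — 300 still needed.
Take 30 from Vendor 20 at 90 — need 270 more.
Take 240 from Vendor 8 at 130 — need 30 more.
Vendor Q at 170: take 30 of its 160 — requirement met.
Vendor 6: unused.
Cost = 160×70 + 30×90 + 240×130 + 30×170 = 50200.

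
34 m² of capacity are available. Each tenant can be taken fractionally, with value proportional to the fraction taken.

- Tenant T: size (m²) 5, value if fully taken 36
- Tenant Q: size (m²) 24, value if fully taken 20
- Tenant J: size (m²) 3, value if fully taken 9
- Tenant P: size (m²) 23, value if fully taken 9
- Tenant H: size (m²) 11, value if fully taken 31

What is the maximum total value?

88.5

Rank by value-to-size ratio: Tenant T 36/5≈7.2, Tenant J 9/3≈3, Tenant H 31/11≈2.82, Tenant Q 20/24≈0.833, Tenant P 9/23≈0.391.
Take all of Tenant T (5 m², value 36) → 29 m² left.
All 3 m² of Tenant J fit (value 9) → 26 remain.
Take all of Tenant H (11 m², value 31) → 15 m² left.
Fill the last 15 m² with part of Tenant Q: 15/24 of it earns 12.5.
Total value = 88.5.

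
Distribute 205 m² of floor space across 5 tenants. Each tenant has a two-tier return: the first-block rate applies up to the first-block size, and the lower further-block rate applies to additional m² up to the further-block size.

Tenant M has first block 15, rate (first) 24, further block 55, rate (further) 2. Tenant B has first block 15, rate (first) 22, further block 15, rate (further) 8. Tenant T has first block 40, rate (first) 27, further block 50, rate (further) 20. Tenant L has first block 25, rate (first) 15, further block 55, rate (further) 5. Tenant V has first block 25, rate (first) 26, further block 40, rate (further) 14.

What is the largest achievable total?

Treat each block as its own option and order by rate: Tenant T/tier1 27 > Tenant V/tier1 26 > Tenant M/tier1 24 > Tenant B/tier1 22 > Tenant T/tier2 20 > Tenant L/tier1 15 > Tenant V/tier2 14 > Tenant B/tier2 8 > Tenant L/tier2 5 > Tenant M/tier2 2.
Fill Tenant T tier1 block (40 at 27) — 165 left.
Fill Tenant V tier1 block (25 at 26) — 140 left.
Tenant M tier1 at 24: fill all 15 — 125 left.
Tenant B tier1 at 22: fill all 15 — 110 left.
Tenant T tier2 at 20: fill all 50 — 60 left.
Tenant L/tier1 (15): +25 — 35 left.
Tenant V/tier2: +35 of 40 at 14; pool empty.
Total = 27×40 + 26×25 + 24×15 + 22×15 + 20×50 + 15×25 + 14×35 = 4285.

4285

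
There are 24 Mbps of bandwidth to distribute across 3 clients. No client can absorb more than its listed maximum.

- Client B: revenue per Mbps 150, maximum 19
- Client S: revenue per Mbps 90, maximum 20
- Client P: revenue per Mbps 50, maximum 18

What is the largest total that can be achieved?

Highest revenue per Mbps first: Client B 150 > Client S 90 > Client P 50.
Client B takes 19 to reach its cap of 19 — 5 left.
Client S: +5 (room for 20) → 5. Pool exhausted.
Total = 150×19 + 90×5 = 3300.

3300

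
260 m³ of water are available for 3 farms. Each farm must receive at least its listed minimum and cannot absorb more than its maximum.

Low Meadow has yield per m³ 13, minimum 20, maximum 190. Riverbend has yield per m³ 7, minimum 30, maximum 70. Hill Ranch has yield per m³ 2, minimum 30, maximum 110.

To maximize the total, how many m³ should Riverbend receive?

Meeting every minimum uses 20+30+30 = 80 m³, leaving 180.
Highest yield per m³ first: Low Meadow 13 > Riverbend 7 > Hill Ranch 2.
Low Meadow takes 170 more to reach its cap of 190 — 10 left.
Riverbend has room for 40 more but only 10 remain, so it gets 40.

40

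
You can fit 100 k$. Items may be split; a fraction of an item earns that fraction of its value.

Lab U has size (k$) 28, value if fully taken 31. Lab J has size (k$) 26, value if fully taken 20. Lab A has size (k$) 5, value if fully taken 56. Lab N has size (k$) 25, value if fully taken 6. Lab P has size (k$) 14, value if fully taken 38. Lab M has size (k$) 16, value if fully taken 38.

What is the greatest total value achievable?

185.64

Rank by value-to-size ratio: Lab A 56/5≈11.2, Lab P 38/14≈2.71, Lab M 38/16≈2.38, Lab U 31/28≈1.11, Lab J 20/26≈0.769, Lab N 6/25≈0.24.
All 5 k$ of Lab A fit (value 56) — 95 remain.
Take all of Lab P (14 k$, value 38) — 81 k$ left.
Take all of Lab M (16 k$, value 38) — 65 k$ left.
Lab U: take in full, 28 k$ for value 31 — 37 left.
Lab J: take in full, 26 k$ for value 20 — 11 left.
Fill the last 11 k$ with part of Lab N: 11/25 of it earns 2.64.
Total value = 185.64.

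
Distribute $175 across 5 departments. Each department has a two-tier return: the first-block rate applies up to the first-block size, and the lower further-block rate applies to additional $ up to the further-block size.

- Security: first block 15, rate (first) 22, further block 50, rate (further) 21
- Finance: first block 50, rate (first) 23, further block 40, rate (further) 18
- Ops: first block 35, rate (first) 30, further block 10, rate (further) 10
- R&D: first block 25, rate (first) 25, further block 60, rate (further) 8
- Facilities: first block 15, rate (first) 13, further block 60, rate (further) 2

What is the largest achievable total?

4205

Treat each block as its own option and order by rate: Ops/T1 30 > R&D/T1 25 > Finance/T1 23 > Security/T1 22 > Security/T2 21 > Finance/T2 18 > Facilities/T1 13 > Ops/T2 10 > R&D/T2 8 > Facilities/T2 2.
Fill Ops T1 block (35 at 30) — 140 left.
R&D T1 at 25: fill all 25 — 115 left.
Finance/T1 (23): +50 — 65 left.
Security/T1 (22): +15 — 50 left.
Security T2 at 21: fill all 50 — 0 left.
Total = 30×35 + 25×25 + 23×50 + 22×15 + 21×50 = 4205.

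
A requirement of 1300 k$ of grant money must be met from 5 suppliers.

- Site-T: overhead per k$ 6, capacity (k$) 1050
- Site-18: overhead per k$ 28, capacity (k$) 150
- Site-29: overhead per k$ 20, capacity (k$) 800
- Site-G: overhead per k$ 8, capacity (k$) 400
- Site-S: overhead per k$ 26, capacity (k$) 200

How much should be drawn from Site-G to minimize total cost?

Fill from the cheapest supplier first.
Take 1050 from Site-T at 6 → need 250 more.
Site-G (8): take the remaining 250 → done.
Site-29, Site-S, Site-18: unused.

250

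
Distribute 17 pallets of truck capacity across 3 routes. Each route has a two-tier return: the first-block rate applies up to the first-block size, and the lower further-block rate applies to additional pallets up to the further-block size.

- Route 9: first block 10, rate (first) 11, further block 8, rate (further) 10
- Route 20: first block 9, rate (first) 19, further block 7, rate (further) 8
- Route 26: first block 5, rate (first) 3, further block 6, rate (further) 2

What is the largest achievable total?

259

Treat each block as its own option and order by rate: Route 20/T1 19 > Route 9/T1 11 > Route 9/T2 10 > Route 20/T2 8 > Route 26/T1 3 > Route 26/T2 2.
Route 20/T1 (19): +9 — 8 left.
Route 9 T1 at 11: only 8 left, fill 8.
Total = 19×9 + 11×8 = 259.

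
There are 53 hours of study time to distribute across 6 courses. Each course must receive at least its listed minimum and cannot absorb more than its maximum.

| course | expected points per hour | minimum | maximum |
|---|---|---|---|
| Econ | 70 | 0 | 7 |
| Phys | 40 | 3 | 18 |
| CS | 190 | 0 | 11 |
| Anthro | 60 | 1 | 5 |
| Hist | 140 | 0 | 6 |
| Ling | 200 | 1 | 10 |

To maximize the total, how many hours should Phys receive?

Meeting every minimum uses 0+3+0+1+0+1 = 5 hours, leaving 48.
Rank by expected points per hour: Ling 200 > CS 190 > Hist 140 > Econ 70 > Anthro 60 > Phys 40.
Ling: +9 to 10 (cap) → 39 left.
CS: +11 to 11 (cap) → 28 left.
Hist takes 6 more to reach its cap of 6 → 22 left.
Econ: +7 to 7 (cap) → 15 left.
Anthro takes 4 more to reach its cap of 5 → 11 left.
Phys: +11 (room for 15) → 14. Pool exhausted.

14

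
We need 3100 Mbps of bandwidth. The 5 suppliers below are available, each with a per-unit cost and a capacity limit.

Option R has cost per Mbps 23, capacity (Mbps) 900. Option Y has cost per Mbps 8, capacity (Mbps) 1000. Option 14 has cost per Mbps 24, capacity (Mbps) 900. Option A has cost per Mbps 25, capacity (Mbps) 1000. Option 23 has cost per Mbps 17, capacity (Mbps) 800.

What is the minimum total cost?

51900

Cheapest first:
Option Y at 8: take all 1000 Mbps — 2100 still needed.
Option 23 at 17: take all 800 Mbps — 1300 still needed.
Option R (23): use full 900 — 400 Mbps to go.
Option 14 (24): take the remaining 400 — done.
Option A: unused.
Cost = 1000×8 + 800×17 + 900×23 + 400×24 = 51900.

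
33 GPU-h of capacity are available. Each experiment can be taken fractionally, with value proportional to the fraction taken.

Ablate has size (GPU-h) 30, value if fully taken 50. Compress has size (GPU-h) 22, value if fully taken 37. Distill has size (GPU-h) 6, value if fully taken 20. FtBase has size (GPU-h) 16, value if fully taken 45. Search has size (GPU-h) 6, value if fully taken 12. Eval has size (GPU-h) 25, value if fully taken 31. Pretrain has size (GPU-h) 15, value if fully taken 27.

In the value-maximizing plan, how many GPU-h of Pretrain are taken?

5

Sort by value density: Distill 20/6≈3.33, FtBase 45/16≈2.81, Search 12/6≈2, Pretrain 27/15≈1.8, Compress 37/22≈1.68, Ablate 50/30≈1.67, Eval 31/25≈1.24.
Distill: take in full, 6 GPU-h for value 20 — 27 left.
All 16 GPU-h of FtBase fit (value 45) — 11 remain.
All 6 GPU-h of Search fit (value 12) — 5 remain.
Fill the last 5 GPU-h with part of Pretrain: 5/15 of it earns 9.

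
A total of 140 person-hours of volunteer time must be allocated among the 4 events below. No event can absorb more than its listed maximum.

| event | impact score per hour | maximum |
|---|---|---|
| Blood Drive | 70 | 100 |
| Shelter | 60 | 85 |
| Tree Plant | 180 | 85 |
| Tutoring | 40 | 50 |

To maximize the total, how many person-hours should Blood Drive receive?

Order the events by impact score per hour: Tree Plant 180 > Blood Drive 70 > Shelter 60 > Tutoring 40.
Tree Plant takes 85 to reach its cap of 85 — 55 left.
Blood Drive: +55 (room for 100) → 55. Pool exhausted.

55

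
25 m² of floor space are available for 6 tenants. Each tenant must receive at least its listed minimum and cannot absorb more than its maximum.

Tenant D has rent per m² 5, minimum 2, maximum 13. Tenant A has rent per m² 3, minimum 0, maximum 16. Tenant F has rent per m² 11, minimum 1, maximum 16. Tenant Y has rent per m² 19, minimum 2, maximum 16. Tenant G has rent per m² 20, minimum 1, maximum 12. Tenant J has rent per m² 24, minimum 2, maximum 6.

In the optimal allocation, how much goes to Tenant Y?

4

Meeting every minimum uses 2+0+1+2+1+2 = 8 m², leaving 17.
Order the tenants by rent per m²: Tenant J 24 > Tenant G 20 > Tenant Y 19 > Tenant F 11 > Tenant D 5 > Tenant A 3.
Tenant J takes 4 more to reach its cap of 6 → 13 left.
Tenant G takes 11 more to reach its cap of 12 → 2 left.
Only 2 left; Tenant Y takes them to reach 4.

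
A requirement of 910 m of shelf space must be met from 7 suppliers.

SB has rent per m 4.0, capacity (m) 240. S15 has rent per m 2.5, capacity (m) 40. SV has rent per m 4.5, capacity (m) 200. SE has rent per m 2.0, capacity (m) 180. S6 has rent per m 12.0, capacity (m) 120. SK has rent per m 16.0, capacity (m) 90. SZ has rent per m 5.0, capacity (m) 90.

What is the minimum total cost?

Cheapest first:
SE (2.0): use full 180 ; 730 m to go.
Take 40 from S15 at 2.5 ; need 690 more.
SB at 4.0: take all 240 m ; 450 still needed.
Take 200 from SV at 4.5 ; need 250 more.
Take 90 from SZ at 5.0 ; need 160 more.
S6 (12.0): use full 120 ; 40 m to go.
Take 40 from SK at 16.0 to finish.
Cost = 180×2.0 + 40×2.5 + 240×4.0 + 200×4.5 + 90×5.0 + 120×12.0 + 40×16.0 = 4850.

4850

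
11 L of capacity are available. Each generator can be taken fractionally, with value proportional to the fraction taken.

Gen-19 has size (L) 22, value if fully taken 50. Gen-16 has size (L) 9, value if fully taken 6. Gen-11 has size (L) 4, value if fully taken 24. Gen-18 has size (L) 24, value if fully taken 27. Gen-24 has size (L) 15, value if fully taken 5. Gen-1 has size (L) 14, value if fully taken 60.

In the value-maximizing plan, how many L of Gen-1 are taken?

7

Rank by value-to-size ratio: Gen-11 24/4≈6, Gen-1 60/14≈4.29, Gen-19 50/22≈2.27, Gen-18 27/24≈1.12, Gen-16 6/9≈0.667, Gen-24 5/15≈0.333.
Gen-11: take in full, 4 L for value 24 ; 7 left.
7 L left: a 7/14 share of Gen-1 gives 60×7/14 = 30.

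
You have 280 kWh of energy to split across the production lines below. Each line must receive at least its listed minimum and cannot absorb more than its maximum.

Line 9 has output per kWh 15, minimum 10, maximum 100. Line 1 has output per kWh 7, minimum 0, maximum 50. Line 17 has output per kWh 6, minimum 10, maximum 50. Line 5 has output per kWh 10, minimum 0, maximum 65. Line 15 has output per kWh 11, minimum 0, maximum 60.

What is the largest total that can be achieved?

Meeting every minimum uses 10+0+10+0+0 = 20 kWh, leaving 260.
Highest output per kWh first: Line 9 15 > Line 15 11 > Line 5 10 > Line 1 7 > Line 17 6.
Line 9: +90 to 100 (cap) → 170 left.
Line 15: +60 to 60 (cap) → 110 left.
Line 5 takes 65 more to reach its cap of 65 → 45 left.
Line 1: +45 (room for 50) → 45. Pool exhausted.
Total = 15×100 + 7×45 + 6×10 + 10×65 + 11×60 = 3185.

3185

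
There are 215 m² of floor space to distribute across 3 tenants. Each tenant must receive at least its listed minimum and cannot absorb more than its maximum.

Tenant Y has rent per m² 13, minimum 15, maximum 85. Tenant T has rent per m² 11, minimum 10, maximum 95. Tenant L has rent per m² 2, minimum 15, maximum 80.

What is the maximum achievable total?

Meeting every minimum uses 15+10+15 = 40 m², leaving 175.
Rank by rent per m²: Tenant Y 13 > Tenant T 11 > Tenant L 2.
Tenant Y takes 70 more to reach its cap of 85 → 105 left.
Tenant T takes 85 more to reach its cap of 95 → 20 left.
Tenant L has room for 65 more but only 20 remain, so it gets 35.
Total = 13×85 + 11×95 + 2×35 = 2220.

2220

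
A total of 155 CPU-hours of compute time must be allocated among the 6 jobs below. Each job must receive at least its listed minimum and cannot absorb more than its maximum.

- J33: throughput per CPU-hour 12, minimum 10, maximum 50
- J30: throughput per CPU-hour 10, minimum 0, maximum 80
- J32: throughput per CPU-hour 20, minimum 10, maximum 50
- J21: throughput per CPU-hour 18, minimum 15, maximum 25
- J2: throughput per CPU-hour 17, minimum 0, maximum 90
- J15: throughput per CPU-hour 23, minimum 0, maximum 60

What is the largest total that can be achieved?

Meeting every minimum uses 10+0+10+15+0+0 = 35 CPU-hours, leaving 120.
Order the jobs by throughput per CPU-hour: J15 23 > J32 20 > J21 18 > J2 17 > J33 12 > J30 10.
J15 takes 60 more to reach its cap of 60 ; 60 left.
Give J32 40 more to hit its cap of 50 ; 20 left.
J21 takes 10 more to reach its cap of 25 ; 10 left.
J2 has room for 90 more but only 10 remain, so it gets 10.
Total = 12×10 + 20×50 + 18×25 + 17×10 + 23×60 = 3120.

3120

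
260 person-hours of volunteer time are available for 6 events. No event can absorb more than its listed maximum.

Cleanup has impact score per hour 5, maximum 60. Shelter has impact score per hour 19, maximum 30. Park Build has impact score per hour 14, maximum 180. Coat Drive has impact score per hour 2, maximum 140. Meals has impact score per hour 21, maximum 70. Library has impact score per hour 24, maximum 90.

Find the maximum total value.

Rank by impact score per hour: Library 24 > Meals 21 > Shelter 19 > Park Build 14 > Cleanup 5 > Coat Drive 2.
Library: +90 to 90 (cap) → 170 left.
Meals takes 70 to reach its cap of 70 → 100 left.
Shelter takes 30 to reach its cap of 30 → 70 left.
Park Build: +70 (room for 180) → 70. Pool exhausted.
Total = 19×30 + 14×70 + 21×70 + 24×90 = 5180.

5180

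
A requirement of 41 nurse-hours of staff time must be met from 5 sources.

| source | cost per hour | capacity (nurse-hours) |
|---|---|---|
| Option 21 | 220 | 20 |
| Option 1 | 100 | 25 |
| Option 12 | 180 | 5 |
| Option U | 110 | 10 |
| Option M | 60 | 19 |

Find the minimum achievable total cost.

3340

Cheapest first:
Take 19 from Option M at 60 → need 22 more.
Option 1 (100): take the remaining 22 → done.
Option U, Option 12, Option 21: unused.
Cost = 19×60 + 22×100 = 3340.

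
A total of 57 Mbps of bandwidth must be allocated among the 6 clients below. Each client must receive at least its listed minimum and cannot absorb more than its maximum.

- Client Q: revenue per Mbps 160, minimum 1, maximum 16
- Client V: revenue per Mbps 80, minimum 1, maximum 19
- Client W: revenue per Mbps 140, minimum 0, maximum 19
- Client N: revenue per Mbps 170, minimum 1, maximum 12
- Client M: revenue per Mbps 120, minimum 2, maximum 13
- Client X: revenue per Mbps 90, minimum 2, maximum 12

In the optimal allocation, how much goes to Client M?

Meeting every minimum uses 1+1+0+1+2+2 = 7 Mbps, leaving 50.
Order the clients by revenue per Mbps: Client N 170 > Client Q 160 > Client W 140 > Client M 120 > Client X 90 > Client V 80.
Client N: +11 to 12 (cap) ; 39 left.
Client Q takes 15 more to reach its cap of 16 ; 24 left.
Client W: +19 to 19 (cap) ; 5 left.
Only 5 left; Client M takes them to reach 7.

7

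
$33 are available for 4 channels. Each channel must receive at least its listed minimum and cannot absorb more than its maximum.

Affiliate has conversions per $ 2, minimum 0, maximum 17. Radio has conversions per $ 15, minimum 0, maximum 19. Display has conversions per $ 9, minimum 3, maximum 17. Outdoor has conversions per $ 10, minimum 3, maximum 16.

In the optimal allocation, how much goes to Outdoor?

Meeting every minimum uses 0+0+3+3 = 6 $, leaving 27.
Highest conversions per $ first: Radio 15 > Outdoor 10 > Display 9 > Affiliate 2.
Radio takes 19 more to reach its cap of 19 — 8 left.
Outdoor has room for 13 more but only 8 remain, so it gets 11.

11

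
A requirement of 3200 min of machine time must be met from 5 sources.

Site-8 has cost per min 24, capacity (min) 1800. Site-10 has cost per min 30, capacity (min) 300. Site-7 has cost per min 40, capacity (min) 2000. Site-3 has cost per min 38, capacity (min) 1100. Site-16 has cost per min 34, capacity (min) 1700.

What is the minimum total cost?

Fill from the cheapest source first.
Site-8 (24): use full 1800 → 1400 min to go.
Take 300 from Site-10 at 30 → need 1100 more.
Take 1100 from Site-16 at 34 to finish.
Site-3, Site-7: unused.
Cost = 1800×24 + 300×30 + 1100×34 = 89600.

89600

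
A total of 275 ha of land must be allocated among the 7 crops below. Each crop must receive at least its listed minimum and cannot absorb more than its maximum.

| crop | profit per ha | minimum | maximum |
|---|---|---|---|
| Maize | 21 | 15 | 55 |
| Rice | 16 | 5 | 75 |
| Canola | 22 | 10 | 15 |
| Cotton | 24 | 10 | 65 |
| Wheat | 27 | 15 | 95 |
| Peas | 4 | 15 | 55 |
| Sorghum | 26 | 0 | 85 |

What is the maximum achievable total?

Meeting every minimum uses 15+5+10+10+15+15+0 = 70 ha, leaving 205.
Rank by profit per ha: Wheat 27 > Sorghum 26 > Cotton 24 > Canola 22 > Maize 21 > Rice 16 > Peas 4.
Give Wheat 80 more to hit its cap of 95 ; 125 left.
Give Sorghum 85 more to hit its cap of 85 ; 40 left.
Cotton: +40 (room for 55) → 50. Pool exhausted.
Total = 21×15 + 16×5 + 22×10 + 24×50 + 27×95 + 4×15 + 26×85 = 6650.

6650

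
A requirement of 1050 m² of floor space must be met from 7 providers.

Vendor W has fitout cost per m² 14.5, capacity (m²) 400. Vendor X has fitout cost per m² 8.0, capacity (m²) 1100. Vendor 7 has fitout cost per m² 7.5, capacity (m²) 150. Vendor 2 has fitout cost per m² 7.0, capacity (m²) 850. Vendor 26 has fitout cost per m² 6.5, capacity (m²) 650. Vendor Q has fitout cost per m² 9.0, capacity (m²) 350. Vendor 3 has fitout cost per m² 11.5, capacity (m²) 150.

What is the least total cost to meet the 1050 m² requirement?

Cheapest first:
Vendor 26 (6.5): use full 650 → 400 m² to go.
Vendor 2 at 7.0: take 400 of its 850 → requirement met.
Vendor 7, Vendor X, Vendor Q, Vendor 3, Vendor W: unused.
Cost = 650×6.5 + 400×7.0 = 7025.

7025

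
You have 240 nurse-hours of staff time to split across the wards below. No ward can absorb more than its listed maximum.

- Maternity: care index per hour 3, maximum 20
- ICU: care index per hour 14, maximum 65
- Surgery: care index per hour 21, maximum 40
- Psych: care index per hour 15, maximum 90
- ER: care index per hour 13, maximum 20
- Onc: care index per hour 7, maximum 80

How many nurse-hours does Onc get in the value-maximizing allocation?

25

Highest care index per hour first: Surgery 21 > Psych 15 > ICU 14 > ER 13 > Onc 7 > Maternity 3.
Give Surgery 40 to hit its cap of 40 ; 200 left.
Psych takes 90 to reach its cap of 90 ; 110 left.
Give ICU 65 to hit its cap of 65 ; 45 left.
ER: +20 to 20 (cap) ; 25 left.
Only 25 left; Onc takes them to reach 25.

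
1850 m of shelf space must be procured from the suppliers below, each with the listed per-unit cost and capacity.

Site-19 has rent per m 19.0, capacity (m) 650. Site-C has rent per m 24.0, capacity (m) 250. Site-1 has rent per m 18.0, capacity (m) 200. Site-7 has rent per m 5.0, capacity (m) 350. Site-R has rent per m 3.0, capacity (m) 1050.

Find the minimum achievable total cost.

13250

Cheapest first:
Take 1050 from Site-R at 3.0 — need 800 more.
Take 350 from Site-7 at 5.0 — need 450 more.
Site-1 (18.0): use full 200 — 250 m to go.
Site-19 (19.0): take the remaining 250 — done.
Site-C: unused.
Cost = 1050×3.0 + 350×5.0 + 200×18.0 + 250×19.0 = 13250.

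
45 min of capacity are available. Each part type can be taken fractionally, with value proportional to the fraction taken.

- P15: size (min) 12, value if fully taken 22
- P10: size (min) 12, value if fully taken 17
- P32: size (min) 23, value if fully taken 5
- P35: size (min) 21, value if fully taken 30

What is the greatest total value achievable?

Best value per unit of size first: P15 22/12≈1.83, P35 30/21≈1.43, P10 17/12≈1.42, P32 5/23≈0.217.
Take all of P15 (12 min, value 22) → 33 min left.
P35: take in full, 21 min for value 30 → 12 left.
All 12 min of P10 fit (value 17) → 0 remain.
Total value = 69.

69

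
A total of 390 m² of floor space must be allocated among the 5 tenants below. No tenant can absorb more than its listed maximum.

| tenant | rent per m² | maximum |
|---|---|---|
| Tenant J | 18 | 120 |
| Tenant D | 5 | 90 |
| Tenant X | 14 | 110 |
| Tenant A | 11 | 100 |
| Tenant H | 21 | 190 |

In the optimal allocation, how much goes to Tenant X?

Order the tenants by rent per m²: Tenant H 21 > Tenant J 18 > Tenant X 14 > Tenant A 11 > Tenant D 5.
Give Tenant H 190 to hit its cap of 190 ; 200 left.
Give Tenant J 120 to hit its cap of 120 ; 80 left.
Tenant X: +80 (room for 110) → 80. Pool exhausted.

80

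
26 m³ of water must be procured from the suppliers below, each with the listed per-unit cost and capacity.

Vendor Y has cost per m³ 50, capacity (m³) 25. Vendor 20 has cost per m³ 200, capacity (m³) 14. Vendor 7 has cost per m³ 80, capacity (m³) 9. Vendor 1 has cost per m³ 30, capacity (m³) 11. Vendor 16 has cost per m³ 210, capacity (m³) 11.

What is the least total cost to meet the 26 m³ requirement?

Cheapest first:
Vendor 1 at 30: take all 11 m³ → 15 still needed.
Vendor Y at 50: take 15 of its 25 → requirement met.
Vendor 7, Vendor 20, Vendor 16: unused.
Cost = 11×30 + 15×50 = 1080.

1080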